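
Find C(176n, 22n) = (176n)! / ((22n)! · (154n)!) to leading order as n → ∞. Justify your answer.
C(176n, 22n) ~ (16777216/823543)^(22n) · sqrt(4/(7π·22n))

Write N = 22n. Apply Stirling to each factorial:
  (8N)! ~ sqrt(2π·8N) · (8N/e)^(8N),
  N! ~ sqrt(2π N) · (N/e)^N,
  (7N)! ~ sqrt(2π·7N) · (7N/e)^(7N).
The exponential factors combine to (8N)^(8N) / (N^N · (7N)^(7N)) = 8^(8N)/7^(7N) = (8^8/7^7)^N = (16777216/823543)^N.
The square-root prefactors combine to sqrt(2π·8N) / (sqrt(2π N)·sqrt(2π·7N)) = sqrt(8 / (2π·7·N)) = sqrt(4/(7π·22n)).
Substituting N = 22n: C(176n, 22n) ~ (16777216/823543)^(22n) · sqrt(4/(7π·22n)).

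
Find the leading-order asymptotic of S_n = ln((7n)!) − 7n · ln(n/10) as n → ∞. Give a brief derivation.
S_n ~ 7n · (ln 70 − 1) + O(ln n)

Stirling: ln((7n)!) = 7n ln(7n) − 7n + O(ln n).
  S_n = 7n ln(7n) − 7n − 7n ln(n/10) + O(ln n)
      = 7n ln(7n) − 7n ln n + 7n ln 10 − 7n + O(ln n)
      = 7n ln 7 + 7n ln 10 − 7n + O(ln n)
      = 7n (ln 70 − 1) + O(ln n).
Numerically ln(70) − 1 ≈ 3.2485.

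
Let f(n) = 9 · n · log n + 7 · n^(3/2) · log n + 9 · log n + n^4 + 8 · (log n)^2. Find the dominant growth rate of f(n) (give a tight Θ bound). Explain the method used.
f(n) ∈ Θ(n^4)

Compare the terms by growth order. For large n, n^a · (log n)^b dominates n^a' · (log n)^b' iff a > a', or (a = a' and b > b'). Ranking the 5 terms shows the dominant one is n^4. Hence f(n) ∈ Θ(n^4).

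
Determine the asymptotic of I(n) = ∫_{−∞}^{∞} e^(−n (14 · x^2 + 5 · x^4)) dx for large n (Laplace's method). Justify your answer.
I(n) ~ sqrt(π/(14n))

φ(x) = 14 · x^2 + 5 · x^4 has its unique global minimum at x* = 0 (since φ'(x) = 28x + 20x^3 = 0 only at x = 0 for real x with both coefficients positive, and φ → ∞ as |x| → ∞). At x* = 0, φ(0) = 0 and φ''(0) = 28. Laplace's method then gives
  I(n) ~ sqrt(2π / (n · φ''(0))) · e^(−n φ(0)) = sqrt(2π / (28n)) = sqrt(π/(14n)).
The 5 · x^4 term contributes only at subleading order (an O(1/n) relative correction).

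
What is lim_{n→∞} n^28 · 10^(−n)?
lim = 0

Exponentials with base > 1 dominate every fixed polynomial: for any fixed c, n^c / 10^n → 0 as n → ∞ (e.g. by the ratio test, or by writing 10^n = e^(n ln 10) and noting e^(n ln 10) / n^c → ∞). Hence n^28 · 10^(−n) = n^28 / 10^n → 0.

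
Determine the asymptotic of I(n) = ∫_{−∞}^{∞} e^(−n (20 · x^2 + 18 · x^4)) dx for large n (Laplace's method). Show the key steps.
I(n) ~ sqrt(π/(20n))

φ(x) = 20 · x^2 + 18 · x^4 has its unique global minimum at x* = 0 (since φ'(x) = 40x + 72x^3 = 0 only at x = 0 for real x with both coefficients positive, and φ → ∞ as |x| → ∞). At x* = 0, φ(0) = 0 and φ''(0) = 40. Laplace's method then gives
  I(n) ~ sqrt(2π / (n · φ''(0))) · e^(−n φ(0)) = sqrt(2π / (40n)) = sqrt(π/(20n)).
The 18 · x^4 term contributes only at subleading order (an O(1/n) relative correction).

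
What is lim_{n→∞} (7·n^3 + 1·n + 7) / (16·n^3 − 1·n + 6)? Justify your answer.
lim = 7/16

For large n the leading n^3 terms dominate both numerator and denominator. Dividing top and bottom by n^3, every other term tends to 0, leaving 7/16.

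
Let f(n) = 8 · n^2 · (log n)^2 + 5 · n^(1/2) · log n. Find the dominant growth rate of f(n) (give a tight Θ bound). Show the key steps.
f(n) ∈ Θ(n^2 · (log n)^2)

Compare the terms by growth order. For large n, n^a · (log n)^b dominates n^a' · (log n)^b' iff a > a', or (a = a' and b > b'). Ranking the 2 terms shows the dominant one is 8 · n^2 · (log n)^2. Hence f(n) ∈ Θ(n^2 · (log n)^2).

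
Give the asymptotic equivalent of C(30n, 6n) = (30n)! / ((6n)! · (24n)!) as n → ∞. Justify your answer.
C(30n, 6n) ~ (3125/256)^(6n) · sqrt(5/(8π·6n))

Write N = 6n. Apply Stirling to each factorial:
  (5N)! ~ sqrt(2π·5N) · (5N/e)^(5N),
  N! ~ sqrt(2π N) · (N/e)^N,
  (4N)! ~ sqrt(2π·4N) · (4N/e)^(4N).
The exponential factors combine to (5N)^(5N) / (N^N · (4N)^(4N)) = 5^(5N)/4^(4N) = (5^5/4^4)^N = (3125/256)^N.
The square-root prefactors combine to sqrt(2π·5N) / (sqrt(2π N)·sqrt(2π·4N)) = sqrt(5 / (2π·4·N)) = sqrt(5/(8π·6n)).
Substituting N = 6n: C(30n, 6n) ~ (3125/256)^(6n) · sqrt(5/(8π·6n)).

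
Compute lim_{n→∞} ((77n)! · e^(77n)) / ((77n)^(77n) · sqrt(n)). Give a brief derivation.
lim = sqrt(2π·77)

Stirling: (77n)! ~ sqrt(2π·77n) · (77n/e)^(77n). Hence
  (77n)! · e^(77n) / (77n)^(77n) ~ sqrt(2π·77n).
Dividing by sqrt(n): sqrt(2π·77n) / sqrt(n) = sqrt(2π·77) · n^((1−1)/2), so the limit is sqrt(2π·77).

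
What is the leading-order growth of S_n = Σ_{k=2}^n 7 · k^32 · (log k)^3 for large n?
S_n ~ 7 · n^33 · (log n)^3 / 33

By integral comparison, S_n = ∫_1^n 7 · x^32 · (log x)^3 dx + O(n^32 · (log n)^3). For the integral, the leading term of ∫_1^n x^32 (log x)^3 dx is n^33/33 · (log n)^3 (by repeated integration by parts; each step lowers the log-exponent and produces a relatively O(1/log n) correction). Hence S_n ~ 7 · n^33 · (log n)^3 / 33.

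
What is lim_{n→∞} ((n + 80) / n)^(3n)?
lim = e^240

Rewrite as (1 + 80/n)^(3n). By the standard limit (1 + x/n)^n → e^x, we have (1 + 80/n)^n → e^80, and raising to the 3rd power gives e^240.
More precisely, ln[(1 + 80/n)^(3n)] = 3n · ln(1 + 80/n) = 3n · (80/n + O(1/n^2)) = 240 + O(1/n) → 240.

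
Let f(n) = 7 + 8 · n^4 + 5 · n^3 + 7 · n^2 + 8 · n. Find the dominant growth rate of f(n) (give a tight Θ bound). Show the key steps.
f(n) ∈ Θ(n^4)

Compare the terms by growth order. For large n, n^a · (log n)^b dominates n^a' · (log n)^b' iff a > a', or (a = a' and b > b'). Ranking the 5 terms shows the dominant one is 8 · n^4. Hence f(n) ∈ Θ(n^4).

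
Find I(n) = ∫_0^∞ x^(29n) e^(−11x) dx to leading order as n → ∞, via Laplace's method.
I(n) ~ (sqrt(2π·29n) / 11) · (29n/(11e))^(29n)

Write the integrand as exp(29n ln x − 11x) and set f(x) = 29n ln x − 11x. Then f'(x) = 29n/x − 11 = 0 at x* = 29n/11, and f''(x*) = −29n/x*^2 = −11^2/(29n). Laplace's method (interior maximum) gives
  I(n) ~ e^(f(x*)) · sqrt(2π / |f''(x*)|)
        = exp(29n ln(29n/11) − 29n) · sqrt(2π · 29n / 11^2)
        = (29n/11)^(29n) e^(−29n) · sqrt(2π·29n) / 11
        = (sqrt(2π·29n) / 11) · (29n/(11e))^(29n).
This matches Γ(29n+1)/11^(29n+1) with Stirling applied to Γ.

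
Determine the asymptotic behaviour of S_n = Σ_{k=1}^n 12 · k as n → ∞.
S_n ~ 6 · n^2

By integral comparison (Euler-Maclaurin), Σ_{k=1}^n 12 · k = 12 · ∫_0^n x^1 dx + O(n) = 12 · n^2/2 = 6 · n^2 + O(n). (Equivalently, Faulhaber's formula gives the same leading term.)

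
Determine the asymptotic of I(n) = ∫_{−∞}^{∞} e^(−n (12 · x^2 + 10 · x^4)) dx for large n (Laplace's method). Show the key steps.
I(n) ~ sqrt(π/(12n))

φ(x) = 12 · x^2 + 10 · x^4 has its unique global minimum at x* = 0 (since φ'(x) = 24x + 40x^3 = 0 only at x = 0 for real x with both coefficients positive, and φ → ∞ as |x| → ∞). At x* = 0, φ(0) = 0 and φ''(0) = 24. Laplace's method then gives
  I(n) ~ sqrt(2π / (n · φ''(0))) · e^(−n φ(0)) = sqrt(2π / (24n)) = sqrt(π/(12n)).
The 10 · x^4 term contributes only at subleading order (an O(1/n) relative correction).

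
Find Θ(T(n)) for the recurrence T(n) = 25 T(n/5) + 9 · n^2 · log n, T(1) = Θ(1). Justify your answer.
T(n) = Θ(n^2 · (log n)^2)

Here log_5 25 = 2 and f(n) = 9 · n^2 · log n = Θ(n^(log_5 25) · (log n)^1). This is the extended Case 2 of the master theorem (f matches the critical exponent up to log factors), giving T(n) = Θ(n^(log_5 25) · (log n)^(1+1)) = Θ(n^2 · (log n)^2).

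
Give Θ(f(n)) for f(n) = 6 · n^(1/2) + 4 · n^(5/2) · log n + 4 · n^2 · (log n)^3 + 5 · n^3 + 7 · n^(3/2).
f(n) ∈ Θ(n^3)

Compare the terms by growth order. For large n, n^a · (log n)^b dominates n^a' · (log n)^b' iff a > a', or (a = a' and b > b'). Ranking the 5 terms shows the dominant one is 5 · n^3. Hence f(n) ∈ Θ(n^3).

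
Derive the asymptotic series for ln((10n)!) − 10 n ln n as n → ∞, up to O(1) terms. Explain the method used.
ln((10n)!) − 10 n ln n = 10(ln 10 − 1) n + (1/2) ln(2π·10n) + O(1/n)

Stirling: ln((10n)!) = 10n ln(10n) − 10n + (1/2) ln(2π·10n) + O(1/n).
Since 10n ln(10n) = 10n ln n + 10n ln 10, subtracting 10n ln n cancels the n ln n term exactly. What remains is 10(ln 10 − 1) n + (1/2) ln(2π·10n) + O(1/n).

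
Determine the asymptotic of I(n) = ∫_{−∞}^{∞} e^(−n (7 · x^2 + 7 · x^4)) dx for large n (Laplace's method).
I(n) ~ sqrt(π/(7n))

φ(x) = 7 · x^2 + 7 · x^4 has its unique global minimum at x* = 0 (since φ'(x) = 14x + 28x^3 = 0 only at x = 0 for real x with both coefficients positive, and φ → ∞ as |x| → ∞). At x* = 0, φ(0) = 0 and φ''(0) = 14. Laplace's method then gives
  I(n) ~ sqrt(2π / (n · φ''(0))) · e^(−n φ(0)) = sqrt(2π / (14n)) = sqrt(π/(7n)).
The 7 · x^4 term contributes only at subleading order (an O(1/n) relative correction).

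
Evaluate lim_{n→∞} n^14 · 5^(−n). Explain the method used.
lim = 0

Exponentials with base > 1 dominate every fixed polynomial: for any fixed c, n^c / 5^n → 0 as n → ∞ (e.g. by the ratio test, or by writing 5^n = e^(n ln 5) and noting e^(n ln 5) / n^c → ∞). Hence n^14 · 5^(−n) = n^14 / 5^n → 0.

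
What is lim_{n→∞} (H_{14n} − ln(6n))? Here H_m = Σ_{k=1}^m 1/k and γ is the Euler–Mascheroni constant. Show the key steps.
lim = ln(7/3) + γ

By Euler-Maclaurin, H_m = ln m + γ + O(1/m). So
  H_{14n} − ln(6n) = ln(14n) + γ − ln(6n) + O(1/n)
                       = ln(14/6) + γ + O(1/n).
Hence the limit is ln(14/6) + γ (= ln(7/3)).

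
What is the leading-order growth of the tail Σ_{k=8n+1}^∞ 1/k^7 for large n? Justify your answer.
Σ_{k>8n} 1/k^7 ~ 1/(6 · (8n)^6)

Compare to the integral: ∫_{8n}^∞ x^(−7) dx = [−x^(−6)/6]_{8n}^∞ = 1/((7−1)·(8n)^6). Euler-Maclaurin then gives
  Σ_{k>8n} 1/k^7 = ∫_{8n}^∞ dx/x^7 − 1/(2·(8n)^7) + O(1/(8n)^8).
(Equivalently this is ζ(7) − Σ_{k≤8n} 1/k^7.)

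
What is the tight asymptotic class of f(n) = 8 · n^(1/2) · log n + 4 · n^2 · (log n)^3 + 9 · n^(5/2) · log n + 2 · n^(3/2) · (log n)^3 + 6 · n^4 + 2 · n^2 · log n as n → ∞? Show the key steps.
f(n) ∈ Θ(n^4)

Compare the terms by growth order. For large n, n^a · (log n)^b dominates n^a' · (log n)^b' iff a > a', or (a = a' and b > b'). Ranking the 6 terms shows the dominant one is 6 · n^4. Hence f(n) ∈ Θ(n^4).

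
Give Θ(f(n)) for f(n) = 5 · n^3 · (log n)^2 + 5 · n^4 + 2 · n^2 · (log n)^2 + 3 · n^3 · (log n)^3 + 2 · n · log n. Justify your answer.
f(n) ∈ Θ(n^4)

Compare the terms by growth order. For large n, n^a · (log n)^b dominates n^a' · (log n)^b' iff a > a', or (a = a' and b > b'). Ranking the 5 terms shows the dominant one is 5 · n^4. Hence f(n) ∈ Θ(n^4).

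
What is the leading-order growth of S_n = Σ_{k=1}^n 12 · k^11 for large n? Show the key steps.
S_n ~ n^12

By integral comparison (Euler-Maclaurin), Σ_{k=1}^n 12 · k^11 = 12 · ∫_0^n x^11 dx + O(n^11) = 12 · n^12/12 = n^12 + O(n^11). (Equivalently, Faulhaber's formula gives the same leading term.)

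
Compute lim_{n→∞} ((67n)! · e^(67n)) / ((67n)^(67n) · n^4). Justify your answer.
lim = 0

Stirling: (67n)! ~ sqrt(2π·67n) · (67n/e)^(67n). Hence
  (67n)! · e^(67n) / (67n)^(67n) ~ sqrt(2π·67n).
Dividing by n^4: sqrt(2π·67n) / n^4 = sqrt(2π·67) · n^((1−8)/2), so the expression behaves like sqrt(2π·67) · n^((1−8)/2) → 0.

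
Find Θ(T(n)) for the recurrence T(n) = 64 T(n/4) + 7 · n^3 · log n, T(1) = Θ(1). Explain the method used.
T(n) = Θ(n^3 · (log n)^2)

Here log_4 64 = 3 and f(n) = 7 · n^3 · log n = Θ(n^(log_4 64) · (log n)^1). This is the extended Case 2 of the master theorem (f matches the critical exponent up to log factors), giving T(n) = Θ(n^(log_4 64) · (log n)^(1+1)) = Θ(n^3 · (log n)^2).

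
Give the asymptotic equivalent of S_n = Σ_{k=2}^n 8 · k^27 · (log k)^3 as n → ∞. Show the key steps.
S_n ~ 2 · n^28 · (log n)^3 / 7

By integral comparison, S_n = ∫_1^n 8 · x^27 · (log x)^3 dx + O(n^27 · (log n)^3). For the integral, the leading term of ∫_1^n x^27 (log x)^3 dx is n^28/28 · (log n)^3 (by repeated integration by parts; each step lowers the log-exponent and produces a relatively O(1/log n) correction). Hence S_n ~ 2 · n^28 · (log n)^3 / 7.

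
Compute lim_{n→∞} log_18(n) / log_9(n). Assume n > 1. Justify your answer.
lim = ln(9) / ln(18) = log_18(9)

Change of base: log_18(n) = ln n / ln 18 and log_9(n) = ln n / ln 9. The ratio is (ln n / ln 18) · (ln 9 / ln n) = ln 9 / ln 18, a constant independent of n. So the limit is ln 9 / ln 18 = log_18(9).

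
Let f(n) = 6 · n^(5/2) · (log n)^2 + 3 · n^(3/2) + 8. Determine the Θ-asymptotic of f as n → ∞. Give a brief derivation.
f(n) ∈ Θ(n^(5/2) · (log n)^2)

Compare the terms by growth order. For large n, n^a · (log n)^b dominates n^a' · (log n)^b' iff a > a', or (a = a' and b > b'). Ranking the 3 terms shows the dominant one is 6 · n^(5/2) · (log n)^2. Hence f(n) ∈ Θ(n^(5/2) · (log n)^2).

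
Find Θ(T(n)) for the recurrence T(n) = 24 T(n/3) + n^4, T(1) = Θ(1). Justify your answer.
T(n) = Θ(n^4)

log_3 24 ≈ 2.893. f(n) = n^4 dominates n^(log_3 24) since 4 > 2.893, and the regularity condition a·f(n/b) = 24·(n/3)^4 = (24/81)·n^4 ≤ c·f(n) holds with c = 24/81 ≈ 0.296 < 1. So this is Case 3: T(n) = Θ(f(n)) = Θ(n^4).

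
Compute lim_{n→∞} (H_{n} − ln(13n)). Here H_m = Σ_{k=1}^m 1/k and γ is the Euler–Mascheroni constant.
lim = −ln 13 + γ

By Euler-Maclaurin, H_m = ln m + γ + O(1/m). So
  H_{n} − ln(13n) = ln(n) + γ − ln(13n) + O(1/n)
                       = ln(1/13) + γ + O(1/n).
Hence the limit is ln(1/13) + γ.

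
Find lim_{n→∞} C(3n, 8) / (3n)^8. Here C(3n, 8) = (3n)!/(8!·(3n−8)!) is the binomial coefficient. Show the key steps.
lim = 1/8! = 1/40320

With N = 3n → ∞: C(N, 8) / N^8 = [N(N−1)…(N−7)] / (8! · N^8) = (1/8!) · 1 · (1 − 1/(3n)) · … · (1 − 7/(3n)). Each factor → 1 as N → ∞, so the limit is 1/8! = 1/40320.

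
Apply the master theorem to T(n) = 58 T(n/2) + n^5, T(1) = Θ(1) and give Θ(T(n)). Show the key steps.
T(n) = Θ(n^(log_2 58))

Master theorem: compare f(n) = n^5 to n^(log_2 58) where log_2 58 ≈ 5.858. Since 5 < log_2 58, we have f(n) = O(n^(log_2 58 − ε)) for some ε > 0 — Case 1. Hence T(n) = Θ(n^(log_2 58)).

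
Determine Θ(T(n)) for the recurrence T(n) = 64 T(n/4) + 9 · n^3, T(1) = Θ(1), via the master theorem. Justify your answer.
T(n) = Θ(n^3 log n)

log_4 64 = 3, and f(n) = 9 · n^3 = Θ(n^(log_4 64)). This is Case 2 of the master theorem: T(n) = Θ(f(n) · log n) = Θ(n^3 log n).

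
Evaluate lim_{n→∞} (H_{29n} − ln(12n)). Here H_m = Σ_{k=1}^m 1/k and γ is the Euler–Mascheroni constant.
lim = ln(29/12) + γ

By Euler-Maclaurin, H_m = ln m + γ + O(1/m). So
  H_{29n} − ln(12n) = ln(29n) + γ − ln(12n) + O(1/n)
                       = ln(29/12) + γ + O(1/n).
Hence the limit is ln(29/12) + γ.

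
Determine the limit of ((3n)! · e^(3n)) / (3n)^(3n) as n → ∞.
lim = ∞

Stirling: (3n)! ~ sqrt(2π·3n) · (3n/e)^(3n). Hence
  (3n)! · e^(3n) / (3n)^(3n) ~ sqrt(2π·3n) = sqrt(2π·3) · sqrt(n) → ∞.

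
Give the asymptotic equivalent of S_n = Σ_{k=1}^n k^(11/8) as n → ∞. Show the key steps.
S_n ~ (8/19) · n^(19/8)

Integral comparison: Σ_{k=1}^n k^(11/8) = ∫_0^n x^(11/8) dx + O(n^(11/8)). The integral is n^(1 + 11/8) / (1 + 11/8) = n^((11+8)/8) / ((11+8)/8) = (8/19) · n^(19/8).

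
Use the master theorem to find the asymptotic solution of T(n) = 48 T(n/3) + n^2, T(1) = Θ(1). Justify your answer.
T(n) = Θ(n^(log_3 48))

Master theorem: compare f(n) = n^2 to n^(log_3 48) where log_3 48 ≈ 3.524. Since 2 < log_3 48, we have f(n) = O(n^(log_3 48 − ε)) for some ε > 0 — Case 1. Hence T(n) = Θ(n^(log_3 48)).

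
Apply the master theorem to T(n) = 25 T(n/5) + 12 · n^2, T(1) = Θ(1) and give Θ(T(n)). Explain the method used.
T(n) = Θ(n^2 log n)

log_5 25 = 2, and f(n) = 12 · n^2 = Θ(n^(log_5 25)). This is Case 2 of the master theorem: T(n) = Θ(f(n) · log n) = Θ(n^2 log n).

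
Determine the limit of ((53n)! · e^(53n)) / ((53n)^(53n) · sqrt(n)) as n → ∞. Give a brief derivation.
lim = sqrt(2π·53)

Stirling: (53n)! ~ sqrt(2π·53n) · (53n/e)^(53n). Hence
  (53n)! · e^(53n) / (53n)^(53n) ~ sqrt(2π·53n).
Dividing by sqrt(n): sqrt(2π·53n) / sqrt(n) = sqrt(2π·53) · n^((1−1)/2), so the limit is sqrt(2π·53).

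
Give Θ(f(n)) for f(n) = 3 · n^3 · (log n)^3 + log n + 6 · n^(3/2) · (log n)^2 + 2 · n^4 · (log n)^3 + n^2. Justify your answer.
f(n) ∈ Θ(n^4 · (log n)^3)

Compare the terms by growth order. For large n, n^a · (log n)^b dominates n^a' · (log n)^b' iff a > a', or (a = a' and b > b'). Ranking the 5 terms shows the dominant one is 2 · n^4 · (log n)^3. Hence f(n) ∈ Θ(n^4 · (log n)^3).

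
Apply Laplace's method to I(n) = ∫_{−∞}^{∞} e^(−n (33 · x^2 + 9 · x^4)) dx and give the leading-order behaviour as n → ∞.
I(n) ~ sqrt(π/(33n))

φ(x) = 33 · x^2 + 9 · x^4 has its unique global minimum at x* = 0 (since φ'(x) = 66x + 36x^3 = 0 only at x = 0 for real x with both coefficients positive, and φ → ∞ as |x| → ∞). At x* = 0, φ(0) = 0 and φ''(0) = 66. Laplace's method then gives
  I(n) ~ sqrt(2π / (n · φ''(0))) · e^(−n φ(0)) = sqrt(2π / (66n)) = sqrt(π/(33n)).
The 9 · x^4 term contributes only at subleading order (an O(1/n) relative correction).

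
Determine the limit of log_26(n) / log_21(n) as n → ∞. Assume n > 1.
lim = ln(21) / ln(26) = log_26(21)

Change of base: log_26(n) = ln n / ln 26 and log_21(n) = ln n / ln 21. The ratio is (ln n / ln 26) · (ln 21 / ln n) = ln 21 / ln 26, a constant independent of n. So the limit is ln 21 / ln 26 = log_26(21).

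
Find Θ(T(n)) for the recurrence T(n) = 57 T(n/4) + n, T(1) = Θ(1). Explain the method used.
T(n) = Θ(n^(log_4 57))

Master theorem: compare f(n) = n to n^(log_4 57) where log_4 57 ≈ 2.916. Since 1 < log_4 57, we have f(n) = O(n^(log_4 57 − ε)) for some ε > 0 — Case 1. Hence T(n) = Θ(n^(log_4 57)).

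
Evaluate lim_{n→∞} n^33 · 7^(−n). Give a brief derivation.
lim = 0

Exponentials with base > 1 dominate every fixed polynomial: for any fixed c, n^c / 7^n → 0 as n → ∞ (e.g. by the ratio test, or by writing 7^n = e^(n ln 7) and noting e^(n ln 7) / n^c → ∞). Hence n^33 · 7^(−n) = n^33 / 7^n → 0.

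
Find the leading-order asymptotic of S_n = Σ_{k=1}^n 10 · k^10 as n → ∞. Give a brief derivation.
S_n ~ 10 · n^11 / 11

By integral comparison (Euler-Maclaurin), Σ_{k=1}^n 10 · k^10 = 10 · ∫_0^n x^10 dx + O(n^10) = 10 · n^11/11 + O(n^10). (Equivalently, Faulhaber's formula gives the same leading term.)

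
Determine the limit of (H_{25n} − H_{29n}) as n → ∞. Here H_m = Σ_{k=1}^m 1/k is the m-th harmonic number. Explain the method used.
lim = ln(25/29)

Euler-Maclaurin gives H_m = ln m + γ + 1/(2m) + O(1/m^2). The γ and O(1/m) terms cancel in the difference:
  H_{25n} − H_{29n} = ln(25n) − ln(29n) + O(1/n) = ln(25/29) + O(1/n).
Hence the limit is ln(25/29).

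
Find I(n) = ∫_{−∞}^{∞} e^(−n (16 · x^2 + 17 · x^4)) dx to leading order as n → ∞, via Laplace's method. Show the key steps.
I(n) ~ sqrt(π/(16n))

φ(x) = 16 · x^2 + 17 · x^4 has its unique global minimum at x* = 0 (since φ'(x) = 32x + 68x^3 = 0 only at x = 0 for real x with both coefficients positive, and φ → ∞ as |x| → ∞). At x* = 0, φ(0) = 0 and φ''(0) = 32. Laplace's method then gives
  I(n) ~ sqrt(2π / (n · φ''(0))) · e^(−n φ(0)) = sqrt(2π / (32n)) = sqrt(π/(16n)).
The 17 · x^4 term contributes only at subleading order (an O(1/n) relative correction).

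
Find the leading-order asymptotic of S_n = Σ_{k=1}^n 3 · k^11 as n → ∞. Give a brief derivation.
S_n ~ n^12 / 4

By integral comparison (Euler-Maclaurin), Σ_{k=1}^n 3 · k^11 = 3 · ∫_0^n x^11 dx + O(n^11) = 3 · n^12/12 = n^12 / 4 + O(n^11). (Equivalently, Faulhaber's formula gives the same leading term.)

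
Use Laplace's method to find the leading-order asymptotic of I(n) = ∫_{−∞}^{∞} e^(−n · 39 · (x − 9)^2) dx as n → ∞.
I(n) = sqrt(π/(39n))

Here φ(x) = 39 · (x − 9)^2 has its unique minimum at x* = 9 with φ(x*) = 0 and φ''(x*) = 78. Laplace's method gives
  I(n) ~ e^(−n φ(x*)) · sqrt(2π / (n · φ''(x*))) = sqrt(2π / (78n)) = sqrt(π/(39n)).
This is exact: substituting u = (x − 9)·sqrt(39n) gives I(n) = (1/sqrt(39n)) ∫_{−∞}^{∞} e^(−u^2) du = sqrt(π/(39n)).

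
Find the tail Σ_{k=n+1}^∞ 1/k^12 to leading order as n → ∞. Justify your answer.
Σ_{k>n} 1/k^12 ~ 1/(11 · n^11)

Compare to the integral: ∫_{n}^∞ x^(−12) dx = [−x^(−11)/11]_{n}^∞ = 1/((12−1)·n^11). Euler-Maclaurin then gives
  Σ_{k>n} 1/k^12 = ∫_{n}^∞ dx/x^12 − 1/(2·n^12) + O(1/n^13).
(Equivalently this is ζ(12) − Σ_{k≤n} 1/k^12.)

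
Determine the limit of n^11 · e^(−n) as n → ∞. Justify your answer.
lim = 0

Exponentials with base > 1 dominate every fixed polynomial: for any fixed c, n^c / e^n → 0 as n → ∞ (e.g. by the ratio test, or since e^n grows faster than any power of n). Hence n^11 · e^(−n) = n^11 / e^n → 0.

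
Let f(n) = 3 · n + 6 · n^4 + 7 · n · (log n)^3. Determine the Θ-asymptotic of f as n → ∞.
f(n) ∈ Θ(n^4)

Compare the terms by growth order. For large n, n^a · (log n)^b dominates n^a' · (log n)^b' iff a > a', or (a = a' and b > b'). Ranking the 3 terms shows the dominant one is 6 · n^4. Hence f(n) ∈ Θ(n^4).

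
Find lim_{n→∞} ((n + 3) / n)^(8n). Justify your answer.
lim = e^24

Rewrite as (1 + 3/n)^(8n). By the standard limit (1 + x/n)^n → e^x, we have (1 + 3/n)^n → e^3, and raising to the 8th power gives e^24.
More precisely, ln[(1 + 3/n)^(8n)] = 8n · ln(1 + 3/n) = 8n · (3/n + O(1/n^2)) = 24 + O(1/n) → 24.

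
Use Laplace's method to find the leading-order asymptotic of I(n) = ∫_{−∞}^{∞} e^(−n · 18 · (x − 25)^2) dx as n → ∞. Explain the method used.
I(n) = sqrt(π/(18n))

Here φ(x) = 18 · (x − 25)^2 has its unique minimum at x* = 25 with φ(x*) = 0 and φ''(x*) = 36. Laplace's method gives
  I(n) ~ e^(−n φ(x*)) · sqrt(2π / (n · φ''(x*))) = sqrt(2π / (36n)) = sqrt(π/(18n)).
This is exact: substituting u = (x − 25)·sqrt(18n) gives I(n) = (1/sqrt(18n)) ∫_{−∞}^{∞} e^(−u^2) du = sqrt(π/(18n)).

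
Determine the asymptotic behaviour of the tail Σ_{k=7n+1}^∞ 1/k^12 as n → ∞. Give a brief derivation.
Σ_{k>7n} 1/k^12 ~ 1/(11 · (7n)^11)

Compare to the integral: ∫_{7n}^∞ x^(−12) dx = [−x^(−11)/11]_{7n}^∞ = 1/((12−1)·(7n)^11). Euler-Maclaurin then gives
  Σ_{k>7n} 1/k^12 = ∫_{7n}^∞ dx/x^12 − 1/(2·(7n)^12) + O(1/(7n)^13).
(Equivalently this is ζ(12) − Σ_{k≤7n} 1/k^12.)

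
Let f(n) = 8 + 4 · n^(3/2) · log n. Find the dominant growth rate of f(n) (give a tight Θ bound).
f(n) ∈ Θ(n^(3/2) · log n)

Compare the terms by growth order. For large n, n^a · (log n)^b dominates n^a' · (log n)^b' iff a > a', or (a = a' and b > b'). Ranking the 2 terms shows the dominant one is 4 · n^(3/2) · log n. Hence f(n) ∈ Θ(n^(3/2) · log n).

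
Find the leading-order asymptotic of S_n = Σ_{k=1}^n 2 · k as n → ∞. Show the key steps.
S_n ~ n^2

By integral comparison (Euler-Maclaurin), Σ_{k=1}^n 2 · k = 2 · ∫_0^n x^1 dx + O(n) = 2 · n^2/2 = n^2 + O(n). (Equivalently, Faulhaber's formula gives the same leading term.)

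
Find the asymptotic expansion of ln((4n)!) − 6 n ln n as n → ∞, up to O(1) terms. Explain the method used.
ln((4n)!) − 6 n ln n = −2 n ln n + 4(ln 4 − 1) n + (1/2) ln(2π·4n) + O(1/n)

Stirling: ln((4n)!) = 4n ln(4n) − 4n + (1/2) ln(2π·4n) + O(1/n).
Expand 4n ln(4n) = 4n (ln n + ln 4) = 4n ln n + 4n ln 4.
Subtract 6n ln n: leading term is (4 − 6) n ln n = −2 n ln n. The next term is 4n ln 4 − 4n = 4(ln 4 − 1) n. Then the (1/2) ln(2π·4n) correction.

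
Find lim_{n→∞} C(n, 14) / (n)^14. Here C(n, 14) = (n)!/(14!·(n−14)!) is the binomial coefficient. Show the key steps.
lim = 1/14! = 1/87178291200

With N = n → ∞: C(N, 14) / N^14 = [N(N−1)…(N−13)] / (14! · N^14) = (1/14!) · 1 · (1 − 1/n) · … · (1 − 13/n). Each factor → 1 as N → ∞, so the limit is 1/14! = 1/87178291200.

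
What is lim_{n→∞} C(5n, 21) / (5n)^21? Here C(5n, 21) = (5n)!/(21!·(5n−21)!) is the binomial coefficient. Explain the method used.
lim = 1/21! = 1/51090942171709440000

With N = 5n → ∞: C(N, 21) / N^21 = [N(N−1)…(N−20)] / (21! · N^21) = (1/21!) · 1 · (1 − 1/(5n)) · … · (1 − 20/(5n)). Each factor → 1 as N → ∞, so the limit is 1/21! = 1/51090942171709440000.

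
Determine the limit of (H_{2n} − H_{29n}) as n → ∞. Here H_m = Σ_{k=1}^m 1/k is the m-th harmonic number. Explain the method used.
lim = ln(2/29)

Euler-Maclaurin gives H_m = ln m + γ + 1/(2m) + O(1/m^2). The γ and O(1/m) terms cancel in the difference:
  H_{2n} − H_{29n} = ln(2n) − ln(29n) + O(1/n) = ln(2/29) + O(1/n).
Hence the limit is ln(2/29).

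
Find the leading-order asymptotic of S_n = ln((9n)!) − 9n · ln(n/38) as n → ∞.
S_n ~ 9n · (ln 342 − 1) + O(ln n)

Stirling: ln((9n)!) = 9n ln(9n) − 9n + O(ln n).
  S_n = 9n ln(9n) − 9n − 9n ln(n/38) + O(ln n)
      = 9n ln(9n) − 9n ln n + 9n ln 38 − 9n + O(ln n)
      = 9n ln 9 + 9n ln 38 − 9n + O(ln n)
      = 9n (ln 342 − 1) + O(ln n).
Numerically ln(342) − 1 ≈ 4.8348.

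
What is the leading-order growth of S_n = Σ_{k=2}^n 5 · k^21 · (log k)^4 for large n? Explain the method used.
S_n ~ 5 · n^22 · (log n)^4 / 22

By integral comparison, S_n = ∫_1^n 5 · x^21 · (log x)^4 dx + O(n^21 · (log n)^4). For the integral, the leading term of ∫_1^n x^21 (log x)^4 dx is n^22/22 · (log n)^4 (by repeated integration by parts; each step lowers the log-exponent and produces a relatively O(1/log n) correction). Hence S_n ~ 5 · n^22 · (log n)^4 / 22.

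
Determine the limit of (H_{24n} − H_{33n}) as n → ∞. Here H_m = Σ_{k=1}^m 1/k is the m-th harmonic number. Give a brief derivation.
lim = ln(24/33) = ln(8/11)

Euler-Maclaurin gives H_m = ln m + γ + 1/(2m) + O(1/m^2). The γ and O(1/m) terms cancel in the difference:
  H_{24n} − H_{33n} = ln(24n) − ln(33n) + O(1/n) = ln(24/33) + O(1/n).
Hence the limit is ln(24/33) = ln(8/11).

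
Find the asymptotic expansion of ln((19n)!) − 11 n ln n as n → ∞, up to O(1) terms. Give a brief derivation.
ln((19n)!) − 11 n ln n = 8 n ln n + 19(ln 19 − 1) n + (1/2) ln(2π·19n) + O(1/n)

Stirling: ln((19n)!) = 19n ln(19n) − 19n + (1/2) ln(2π·19n) + O(1/n).
Expand 19n ln(19n) = 19n (ln n + ln 19) = 19n ln n + 19n ln 19.
Subtract 11n ln n: leading term is (19 − 11) n ln n = 8 n ln n. The next term is 19n ln 19 − 19n = 19(ln 19 − 1) n. Then the (1/2) ln(2π·19n) correction.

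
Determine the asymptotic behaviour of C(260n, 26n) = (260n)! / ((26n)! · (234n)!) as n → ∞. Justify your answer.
C(260n, 26n) ~ (10000000000/387420489)^(26n) · sqrt(5/(9π·26n))

Write N = 26n. Apply Stirling to each factorial:
  (10N)! ~ sqrt(2π·10N) · (10N/e)^(10N),
  N! ~ sqrt(2π N) · (N/e)^N,
  (9N)! ~ sqrt(2π·9N) · (9N/e)^(9N).
The exponential factors combine to (10N)^(10N) / (N^N · (9N)^(9N)) = 10^(10N)/9^(9N) = (10^10/9^9)^N = (10000000000/387420489)^N.
The square-root prefactors combine to sqrt(2π·10N) / (sqrt(2π N)·sqrt(2π·9N)) = sqrt(10 / (2π·9·N)) = sqrt(5/(9π·26n)).
Substituting N = 26n: C(260n, 26n) ~ (10000000000/387420489)^(26n) · sqrt(5/(9π·26n)).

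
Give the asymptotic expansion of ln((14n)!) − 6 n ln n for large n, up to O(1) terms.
ln((14n)!) − 6 n ln n = 8 n ln n + 14(ln 14 − 1) n + (1/2) ln(2π·14n) + O(1/n)

Stirling: ln((14n)!) = 14n ln(14n) − 14n + (1/2) ln(2π·14n) + O(1/n).
Expand 14n ln(14n) = 14n (ln n + ln 14) = 14n ln n + 14n ln 14.
Subtract 6n ln n: leading term is (14 − 6) n ln n = 8 n ln n. The next term is 14n ln 14 − 14n = 14(ln 14 − 1) n. Then the (1/2) ln(2π·14n) correction.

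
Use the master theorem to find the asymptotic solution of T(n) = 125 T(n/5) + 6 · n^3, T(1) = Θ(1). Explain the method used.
T(n) = Θ(n^3 log n)

log_5 125 = 3, and f(n) = 6 · n^3 = Θ(n^(log_5 125)). This is Case 2 of the master theorem: T(n) = Θ(f(n) · log n) = Θ(n^3 log n).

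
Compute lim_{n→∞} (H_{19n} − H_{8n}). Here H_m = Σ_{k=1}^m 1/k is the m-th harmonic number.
lim = ln(19/8)

Euler-Maclaurin gives H_m = ln m + γ + 1/(2m) + O(1/m^2). The γ and O(1/m) terms cancel in the difference:
  H_{19n} − H_{8n} = ln(19n) − ln(8n) + O(1/n) = ln(19/8) + O(1/n).
Hence the limit is ln(19/8).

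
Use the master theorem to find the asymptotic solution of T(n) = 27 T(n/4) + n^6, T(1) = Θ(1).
T(n) = Θ(n^6)

log_4 27 ≈ 2.377. f(n) = n^6 dominates n^(log_4 27) since 6 > 2.377, and the regularity condition a·f(n/b) = 27·(n/4)^6 = (27/4096)·n^6 ≤ c·f(n) holds with c = 27/4096 ≈ 0.00659 < 1. So this is Case 3: T(n) = Θ(f(n)) = Θ(n^6).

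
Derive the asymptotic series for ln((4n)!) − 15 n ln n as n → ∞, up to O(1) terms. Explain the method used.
ln((4n)!) − 15 n ln n = −11 n ln n + 4(ln 4 − 1) n + (1/2) ln(2π·4n) + O(1/n)

Stirling: ln((4n)!) = 4n ln(4n) − 4n + (1/2) ln(2π·4n) + O(1/n).
Expand 4n ln(4n) = 4n (ln n + ln 4) = 4n ln n + 4n ln 4.
Subtract 15n ln n: leading term is (4 − 15) n ln n = −11 n ln n. The next term is 4n ln 4 − 4n = 4(ln 4 − 1) n. Then the (1/2) ln(2π·4n) correction.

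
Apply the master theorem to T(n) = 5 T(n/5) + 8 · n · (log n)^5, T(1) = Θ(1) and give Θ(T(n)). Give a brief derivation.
T(n) = Θ(n · (log n)^6)

Here log_5 5 = 1 and f(n) = 8 · n · (log n)^5 = Θ(n^(log_5 5) · (log n)^5). This is the extended Case 2 of the master theorem (f matches the critical exponent up to log factors), giving T(n) = Θ(n^(log_5 5) · (log n)^(5+1)) = Θ(n · (log n)^6).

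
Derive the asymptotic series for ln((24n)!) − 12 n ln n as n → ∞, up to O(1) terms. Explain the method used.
ln((24n)!) − 12 n ln n = 12 n ln n + 24(ln 24 − 1) n + (1/2) ln(2π·24n) + O(1/n)

Stirling: ln((24n)!) = 24n ln(24n) − 24n + (1/2) ln(2π·24n) + O(1/n).
Expand 24n ln(24n) = 24n (ln n + ln 24) = 24n ln n + 24n ln 24.
Subtract 12n ln n: leading term is (24 − 12) n ln n = 12 n ln n. The next term is 24n ln 24 − 24n = 24(ln 24 − 1) n. Then the (1/2) ln(2π·24n) correction.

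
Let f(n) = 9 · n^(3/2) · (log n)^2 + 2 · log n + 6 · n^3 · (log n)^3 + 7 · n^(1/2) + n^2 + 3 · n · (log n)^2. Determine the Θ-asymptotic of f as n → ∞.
f(n) ∈ Θ(n^3 · (log n)^3)

Compare the terms by growth order. For large n, n^a · (log n)^b dominates n^a' · (log n)^b' iff a > a', or (a = a' and b > b'). Ranking the 6 terms shows the dominant one is 6 · n^3 · (log n)^3. Hence f(n) ∈ Θ(n^3 · (log n)^3).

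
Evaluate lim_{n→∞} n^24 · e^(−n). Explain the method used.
lim = 0

Exponentials with base > 1 dominate every fixed polynomial: for any fixed c, n^c / e^n → 0 as n → ∞ (e.g. by the ratio test, or since e^n grows faster than any power of n). Hence n^24 · e^(−n) = n^24 / e^n → 0.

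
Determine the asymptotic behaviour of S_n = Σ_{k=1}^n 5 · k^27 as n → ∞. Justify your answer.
S_n ~ 5 · n^28 / 28

By integral comparison (Euler-Maclaurin), Σ_{k=1}^n 5 · k^27 = 5 · ∫_0^n x^27 dx + O(n^27) = 5 · n^28/28 + O(n^27). (Equivalently, Faulhaber's formula gives the same leading term.)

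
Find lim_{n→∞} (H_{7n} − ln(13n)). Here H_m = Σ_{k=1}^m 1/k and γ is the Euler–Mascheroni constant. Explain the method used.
lim = ln(7/13) + γ

By Euler-Maclaurin, H_m = ln m + γ + O(1/m). So
  H_{7n} − ln(13n) = ln(7n) + γ − ln(13n) + O(1/n)
                       = ln(7/13) + γ + O(1/n).
Hence the limit is ln(7/13) + γ.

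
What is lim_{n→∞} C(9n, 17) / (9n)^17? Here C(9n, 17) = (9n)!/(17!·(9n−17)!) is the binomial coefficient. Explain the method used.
lim = 1/17! = 1/355687428096000

With N = 9n → ∞: C(N, 17) / N^17 = [N(N−1)…(N−16)] / (17! · N^17) = (1/17!) · 1 · (1 − 1/(9n)) · … · (1 − 16/(9n)). Each factor → 1 as N → ∞, so the limit is 1/17! = 1/355687428096000.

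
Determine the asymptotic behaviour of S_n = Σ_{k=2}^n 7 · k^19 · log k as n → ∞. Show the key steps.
S_n ~ 7 · n^20 log n / 20 − 7 · n^20 / 400

By integral comparison, S_n = ∫_1^n 7 · x^19 · log x dx + O(n^19 · log n). For the integral, ∫ x^19 log x dx = n^20 log n / 20 − n^20/400 (integration by parts). Hence S_n ~ 7 · n^20 log n / 20 − 7 · n^20 / 400.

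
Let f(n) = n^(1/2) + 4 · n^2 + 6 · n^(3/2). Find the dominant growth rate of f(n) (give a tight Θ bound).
f(n) ∈ Θ(n^2)

Compare the terms by growth order. For large n, n^a · (log n)^b dominates n^a' · (log n)^b' iff a > a', or (a = a' and b > b'). Ranking the 3 terms shows the dominant one is 4 · n^2. Hence f(n) ∈ Θ(n^2).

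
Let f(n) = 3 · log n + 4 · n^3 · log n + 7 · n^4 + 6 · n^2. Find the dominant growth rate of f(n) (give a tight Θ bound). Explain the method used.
f(n) ∈ Θ(n^4)

Compare the terms by growth order. For large n, n^a · (log n)^b dominates n^a' · (log n)^b' iff a > a', or (a = a' and b > b'). Ranking the 4 terms shows the dominant one is 7 · n^4. Hence f(n) ∈ Θ(n^4).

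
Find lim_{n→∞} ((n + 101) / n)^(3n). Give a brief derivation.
lim = e^303

Rewrite as (1 + 101/n)^(3n). By the standard limit (1 + x/n)^n → e^x, we have (1 + 101/n)^n → e^101, and raising to the 3rd power gives e^303.
More precisely, ln[(1 + 101/n)^(3n)] = 3n · ln(1 + 101/n) = 3n · (101/n + O(1/n^2)) = 303 + O(1/n) → 303.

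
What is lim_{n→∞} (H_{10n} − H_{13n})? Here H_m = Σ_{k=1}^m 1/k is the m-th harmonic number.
lim = ln(10/13)

Euler-Maclaurin gives H_m = ln m + γ + 1/(2m) + O(1/m^2). The γ and O(1/m) terms cancel in the difference:
  H_{10n} − H_{13n} = ln(10n) − ln(13n) + O(1/n) = ln(10/13) + O(1/n).
Hence the limit is ln(10/13).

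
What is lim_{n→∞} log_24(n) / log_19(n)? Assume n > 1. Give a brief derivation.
lim = ln(19) / ln(24) = log_24(19)

Change of base: log_24(n) = ln n / ln 24 and log_19(n) = ln n / ln 19. The ratio is (ln n / ln 24) · (ln 19 / ln n) = ln 19 / ln 24, a constant independent of n. So the limit is ln 19 / ln 24 = log_24(19).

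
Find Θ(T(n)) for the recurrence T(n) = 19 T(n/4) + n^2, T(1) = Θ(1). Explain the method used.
T(n) = Θ(n^(log_4 19))

Master theorem: compare f(n) = n^2 to n^(log_4 19) where log_4 19 ≈ 2.124. Since 2 < log_4 19, we have f(n) = O(n^(log_4 19 − ε)) for some ε > 0 — Case 1. Hence T(n) = Θ(n^(log_4 19)).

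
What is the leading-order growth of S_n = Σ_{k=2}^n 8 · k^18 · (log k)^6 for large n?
S_n ~ 8 · n^19 · (log n)^6 / 19

By integral comparison, S_n = ∫_1^n 8 · x^18 · (log x)^6 dx + O(n^18 · (log n)^6). For the integral, the leading term of ∫_1^n x^18 (log x)^6 dx is n^19/19 · (log n)^6 (by repeated integration by parts; each step lowers the log-exponent and produces a relatively O(1/log n) correction). Hence S_n ~ 8 · n^19 · (log n)^6 / 19.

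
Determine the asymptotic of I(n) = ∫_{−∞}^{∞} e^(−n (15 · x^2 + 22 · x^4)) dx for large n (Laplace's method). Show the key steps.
I(n) ~ sqrt(π/(15n))

φ(x) = 15 · x^2 + 22 · x^4 has its unique global minimum at x* = 0 (since φ'(x) = 30x + 88x^3 = 0 only at x = 0 for real x with both coefficients positive, and φ → ∞ as |x| → ∞). At x* = 0, φ(0) = 0 and φ''(0) = 30. Laplace's method then gives
  I(n) ~ sqrt(2π / (n · φ''(0))) · e^(−n φ(0)) = sqrt(2π / (30n)) = sqrt(π/(15n)).
The 22 · x^4 term contributes only at subleading order (an O(1/n) relative correction).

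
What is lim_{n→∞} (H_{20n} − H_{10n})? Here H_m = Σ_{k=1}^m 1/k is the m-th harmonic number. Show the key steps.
lim = ln(20/10) = ln 2

Euler-Maclaurin gives H_m = ln m + γ + 1/(2m) + O(1/m^2). The γ and O(1/m) terms cancel in the difference:
  H_{20n} − H_{10n} = ln(20n) − ln(10n) + O(1/n) = ln(20/10) + O(1/n).
Hence the limit is ln(20/10) = ln 2.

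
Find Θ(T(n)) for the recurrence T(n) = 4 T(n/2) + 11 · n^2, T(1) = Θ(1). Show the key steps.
T(n) = Θ(n^2 log n)

log_2 4 = 2, and f(n) = 11 · n^2 = Θ(n^(log_2 4)). This is Case 2 of the master theorem: T(n) = Θ(f(n) · log n) = Θ(n^2 log n).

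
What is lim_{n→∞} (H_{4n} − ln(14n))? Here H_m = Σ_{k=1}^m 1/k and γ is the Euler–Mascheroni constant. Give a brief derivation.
lim = ln(2/7) + γ

By Euler-Maclaurin, H_m = ln m + γ + O(1/m). So
  H_{4n} − ln(14n) = ln(4n) + γ − ln(14n) + O(1/n)
                       = ln(4/14) + γ + O(1/n).
Hence the limit is ln(4/14) + γ (= ln(2/7)).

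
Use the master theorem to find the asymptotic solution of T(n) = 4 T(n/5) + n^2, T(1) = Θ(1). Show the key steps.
T(n) = Θ(n^2)

log_5 4 ≈ 0.861. f(n) = n^2 dominates n^(log_5 4) since 2 > 0.861, and the regularity condition a·f(n/b) = 4·(n/5)^2 = (4/25)·n^2 ≤ c·f(n) holds with c = 4/25 ≈ 0.16 < 1. So this is Case 3: T(n) = Θ(f(n)) = Θ(n^2).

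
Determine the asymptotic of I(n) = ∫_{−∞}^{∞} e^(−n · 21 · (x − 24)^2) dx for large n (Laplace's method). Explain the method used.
I(n) = sqrt(π/(21n))

Here φ(x) = 21 · (x − 24)^2 has its unique minimum at x* = 24 with φ(x*) = 0 and φ''(x*) = 42. Laplace's method gives
  I(n) ~ e^(−n φ(x*)) · sqrt(2π / (n · φ''(x*))) = sqrt(2π / (42n)) = sqrt(π/(21n)).
This is exact: substituting u = (x − 24)·sqrt(21n) gives I(n) = (1/sqrt(21n)) ∫_{−∞}^{∞} e^(−u^2) du = sqrt(π/(21n)).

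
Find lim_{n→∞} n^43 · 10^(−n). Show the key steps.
lim = 0

Exponentials with base > 1 dominate every fixed polynomial: for any fixed c, n^c / 10^n → 0 as n → ∞ (e.g. by the ratio test, or by writing 10^n = e^(n ln 10) and noting e^(n ln 10) / n^c → ∞). Hence n^43 · 10^(−n) = n^43 / 10^n → 0.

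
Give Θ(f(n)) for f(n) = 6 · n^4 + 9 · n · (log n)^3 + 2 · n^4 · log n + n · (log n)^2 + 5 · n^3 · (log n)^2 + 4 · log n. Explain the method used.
f(n) ∈ Θ(n^4 · log n)

Compare the terms by growth order. For large n, n^a · (log n)^b dominates n^a' · (log n)^b' iff a > a', or (a = a' and b > b'). Ranking the 6 terms shows the dominant one is 2 · n^4 · log n. Hence f(n) ∈ Θ(n^4 · log n).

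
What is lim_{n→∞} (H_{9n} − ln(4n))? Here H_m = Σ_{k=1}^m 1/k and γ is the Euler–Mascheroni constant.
lim = ln(9/4) + γ

By Euler-Maclaurin, H_m = ln m + γ + O(1/m). So
  H_{9n} − ln(4n) = ln(9n) + γ − ln(4n) + O(1/n)
                       = ln(9/4) + γ + O(1/n).
Hence the limit is ln(9/4) + γ.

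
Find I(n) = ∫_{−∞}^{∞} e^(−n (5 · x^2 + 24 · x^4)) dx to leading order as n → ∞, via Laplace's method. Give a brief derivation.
I(n) ~ sqrt(π/(5n))

φ(x) = 5 · x^2 + 24 · x^4 has its unique global minimum at x* = 0 (since φ'(x) = 10x + 96x^3 = 0 only at x = 0 for real x with both coefficients positive, and φ → ∞ as |x| → ∞). At x* = 0, φ(0) = 0 and φ''(0) = 10. Laplace's method then gives
  I(n) ~ sqrt(2π / (n · φ''(0))) · e^(−n φ(0)) = sqrt(2π / (10n)) = sqrt(π/(5n)).
The 24 · x^4 term contributes only at subleading order (an O(1/n) relative correction).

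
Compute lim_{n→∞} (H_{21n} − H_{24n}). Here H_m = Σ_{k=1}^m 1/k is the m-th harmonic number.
lim = ln(21/24) = ln(7/8)

Euler-Maclaurin gives H_m = ln m + γ + 1/(2m) + O(1/m^2). The γ and O(1/m) terms cancel in the difference:
  H_{21n} − H_{24n} = ln(21n) − ln(24n) + O(1/n) = ln(21/24) + O(1/n).
Hence the limit is ln(21/24) = ln(7/8).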